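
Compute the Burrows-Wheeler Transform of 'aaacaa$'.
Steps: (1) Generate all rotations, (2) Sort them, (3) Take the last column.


Rotations (sorted):
  0: $aaacaa -> last char: a
  1: a$aaaca -> last char: a
  2: aa$aaac -> last char: c
  3: aaacaa$ -> last char: $
  4: aacaa$a -> last char: a
  5: acaa$aa -> last char: a
  6: caa$aaa -> last char: a


BWT = aac$aaa


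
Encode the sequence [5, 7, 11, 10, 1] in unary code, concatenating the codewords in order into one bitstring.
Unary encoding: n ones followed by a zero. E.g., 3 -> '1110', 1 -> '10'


Encode each number as n ones followed by a terminating 0:
  5 -> 111110 (6 bits)
  7 -> 11111110 (8 bits)
  11 -> 111111111110 (12 bits)
  10 -> 11111111110 (11 bits)
  1 -> 10 (2 bits)
Total length = 6 + 8 + 12 + 11 + 2 = 39 bits.

Unary([5, 7, 11, 10, 1]) = 111110111111101111111111101111111111010 (39 bits)


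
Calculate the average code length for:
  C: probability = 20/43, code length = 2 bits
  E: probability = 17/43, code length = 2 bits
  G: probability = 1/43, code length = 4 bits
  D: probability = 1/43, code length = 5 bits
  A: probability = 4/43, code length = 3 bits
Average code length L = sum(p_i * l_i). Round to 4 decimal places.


Weighted contributions p_i * l_i:
  C: (20/43) * 2 = 40/43
  E: (17/43) * 2 = 34/43
  G: (1/43) * 4 = 4/43
  D: (1/43) * 5 = 5/43
  A: (4/43) * 3 = 12/43
Sum = (40 + 34 + 4 + 5 + 12)/43 = 95/43

L = 95/43 = 2.2093 bits/symbol


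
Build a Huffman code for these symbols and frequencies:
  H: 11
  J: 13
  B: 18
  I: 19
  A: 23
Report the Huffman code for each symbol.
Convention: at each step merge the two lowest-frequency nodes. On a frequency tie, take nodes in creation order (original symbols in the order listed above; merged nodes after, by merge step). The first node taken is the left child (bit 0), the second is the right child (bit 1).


Huffman tree construction:
Step 1: Merge H(11) + J(13) = 24
Step 2: Merge B(18) + I(19) = 37
Step 3: Merge A(23) + (H+J)(24) = 47
Step 4: Merge (B+I)(37) + (A+(H+J))(47) = 84
Read each symbol's code off the tree from the root (left child = 0, right child = 1).

Codes:
  H: 110 (length 3)
  J: 111 (length 3)
  B: 00 (length 2)
  I: 01 (length 2)
  A: 10 (length 2)
Average code length: 192/84 = 2.2857 bits/symbol


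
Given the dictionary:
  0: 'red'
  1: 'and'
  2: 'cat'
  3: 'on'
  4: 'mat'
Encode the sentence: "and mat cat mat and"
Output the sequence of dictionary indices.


Look up each word in the dictionary:
  'and' -> 1
  'mat' -> 4
  'cat' -> 2
  'mat' -> 4
  'and' -> 1

Encoded: [1, 4, 2, 4, 1]


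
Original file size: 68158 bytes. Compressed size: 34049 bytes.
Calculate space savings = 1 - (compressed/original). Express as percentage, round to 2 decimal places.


ratio = compressed/original = 34049/68158 = 0.49956
savings = 1 - ratio = 1 - 0.49956 = 0.50044
as a percentage: 0.50044 * 100 = 50.04%

Space savings = 1 - 34049/68158 = 50.04%


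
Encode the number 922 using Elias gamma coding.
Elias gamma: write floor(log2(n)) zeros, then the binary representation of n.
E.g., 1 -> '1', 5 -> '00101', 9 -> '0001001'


num_bits = floor(log2(922)) + 1 = 10
leading_zeros = num_bits - 1 = 9
binary(922) = 1110011010

Elias gamma(922) = '000000000' + '1110011010' = 0000000001110011010 (19 bits)


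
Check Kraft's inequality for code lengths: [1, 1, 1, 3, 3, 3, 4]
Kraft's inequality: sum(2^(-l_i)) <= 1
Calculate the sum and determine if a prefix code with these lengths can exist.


Sum = 2^(-1) + 2^(-1) + 2^(-1) + 2^(-3) + 2^(-3) + 2^(-3) + 2^(-4)
    = 0.5 + 0.5 + 0.5 + 0.125 + 0.125 + 0.125 + 0.0625
    = 31/16 = 1.9375
Since 1.9375 > 1, Kraft's inequality is NOT satisfied.
A prefix code with these lengths CANNOT exist.

Kraft sum = 1.9375. Not satisfied.


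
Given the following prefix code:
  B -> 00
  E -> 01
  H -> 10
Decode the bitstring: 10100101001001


Decoding step by step:
Bits 10 -> H
Bits 10 -> H
Bits 01 -> E
Bits 01 -> E
Bits 00 -> B
Bits 10 -> H
Bits 01 -> E


Decoded message: HHEEBHE


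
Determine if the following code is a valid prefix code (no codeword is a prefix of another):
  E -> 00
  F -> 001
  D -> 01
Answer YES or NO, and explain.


Checking each pair (does one codeword prefix another?):
  E='00' vs F='001': prefix -- VIOLATION

NO -- this is NOT a valid prefix code. E (00) is a prefix of F (001).


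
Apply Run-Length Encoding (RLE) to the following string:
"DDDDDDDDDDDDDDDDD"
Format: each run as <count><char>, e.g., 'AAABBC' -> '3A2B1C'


Scanning runs left to right:
  i=0: run of 'D' x 17 -> '17D'

RLE = 17D


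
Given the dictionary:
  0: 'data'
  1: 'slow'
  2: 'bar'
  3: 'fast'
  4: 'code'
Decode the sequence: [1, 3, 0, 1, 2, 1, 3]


Look up each index in the dictionary:
  1 -> 'slow'
  3 -> 'fast'
  0 -> 'data'
  1 -> 'slow'
  2 -> 'bar'
  1 -> 'slow'
  3 -> 'fast'

Decoded: "slow fast data slow bar slow fast"


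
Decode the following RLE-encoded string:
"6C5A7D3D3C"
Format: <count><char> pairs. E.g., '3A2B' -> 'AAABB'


Expanding each <count><char> pair:
  6C -> 'CCCCCC'
  5A -> 'AAAAA'
  7D -> 'DDDDDDD'
  3D -> 'DDD'
  3C -> 'CCC'

Decoded = CCCCCCAAAAADDDDDDDDDDCCC


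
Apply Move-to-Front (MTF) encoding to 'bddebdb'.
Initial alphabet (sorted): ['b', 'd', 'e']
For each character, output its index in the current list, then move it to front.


MTF encoding:
'b': index 0 in ['b', 'd', 'e'] -> ['b', 'd', 'e']
'd': index 1 in ['b', 'd', 'e'] -> ['d', 'b', 'e']
'd': index 0 in ['d', 'b', 'e'] -> ['d', 'b', 'e']
'e': index 2 in ['d', 'b', 'e'] -> ['e', 'd', 'b']
'b': index 2 in ['e', 'd', 'b'] -> ['b', 'e', 'd']
'd': index 2 in ['b', 'e', 'd'] -> ['d', 'b', 'e']
'b': index 1 in ['d', 'b', 'e'] -> ['b', 'd', 'e']


Output: [0, 1, 0, 2, 2, 2, 1]


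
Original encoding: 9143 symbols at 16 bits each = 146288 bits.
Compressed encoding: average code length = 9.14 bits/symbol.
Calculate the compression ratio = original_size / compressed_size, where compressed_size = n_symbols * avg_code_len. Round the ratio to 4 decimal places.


original_size = n_symbols * orig_bits = 9143 * 16 = 146288 bits
compressed_size = n_symbols * avg_code_len = 9143 * 9.14 = 83567.02 bits
ratio = original_size / compressed_size = 146288 / 83567.02 = 1.7505

Compression ratio = 1.7505


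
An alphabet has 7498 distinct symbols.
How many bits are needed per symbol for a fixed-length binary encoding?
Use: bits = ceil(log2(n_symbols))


log2(7498) = 12.8723
Bracket: 2^12 = 4096 < 7498 <= 2^13 = 8192
So ceil(log2(7498)) = 13

bits = ceil(log2(7498)) = ceil(12.8723) = 13 bits


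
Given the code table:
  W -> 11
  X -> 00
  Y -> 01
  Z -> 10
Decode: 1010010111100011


Decoding:
10 -> Z
10 -> Z
01 -> Y
01 -> Y
11 -> W
10 -> Z
00 -> X
11 -> W


Result: ZZYYWZXW


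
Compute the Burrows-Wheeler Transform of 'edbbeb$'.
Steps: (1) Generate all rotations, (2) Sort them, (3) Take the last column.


Rotations (sorted):
  0: $edbbeb -> last char: b
  1: b$edbbe -> last char: e
  2: bbeb$ed -> last char: d
  3: beb$edb -> last char: b
  4: dbbeb$e -> last char: e
  5: eb$edbb -> last char: b
  6: edbbeb$ -> last char: $


BWT = bedbeb$


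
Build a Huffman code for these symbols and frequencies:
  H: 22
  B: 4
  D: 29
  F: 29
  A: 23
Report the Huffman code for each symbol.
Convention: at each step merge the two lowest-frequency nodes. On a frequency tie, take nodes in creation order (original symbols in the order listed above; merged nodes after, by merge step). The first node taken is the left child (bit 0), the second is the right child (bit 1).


Huffman tree construction:
Step 1: Merge B(4) + H(22) = 26
Step 2: Merge A(23) + (B+H)(26) = 49
Step 3: Merge D(29) + F(29) = 58
Step 4: Merge (A+(B+H))(49) + (D+F)(58) = 107
Read each symbol's code off the tree from the root (left child = 0, right child = 1).

Codes:
  H: 011 (length 3)
  B: 010 (length 3)
  D: 10 (length 2)
  F: 11 (length 2)
  A: 00 (length 2)
Average code length: 240/107 = 2.2430 bits/symbol


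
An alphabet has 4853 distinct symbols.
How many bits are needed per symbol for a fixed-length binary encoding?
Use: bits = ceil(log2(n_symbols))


log2(4853) = 12.2447
Bracket: 2^12 = 4096 < 4853 <= 2^13 = 8192
So ceil(log2(4853)) = 13

bits = ceil(log2(4853)) = ceil(12.2447) = 13 bits


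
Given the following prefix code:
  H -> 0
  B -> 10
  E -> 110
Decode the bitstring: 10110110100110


Decoding step by step:
Bits 10 -> B
Bits 110 -> E
Bits 110 -> E
Bits 10 -> B
Bits 0 -> H
Bits 110 -> E


Decoded message: BEEBHE


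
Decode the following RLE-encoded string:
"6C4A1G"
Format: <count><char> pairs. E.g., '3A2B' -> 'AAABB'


Expanding each <count><char> pair:
  6C -> 'CCCCCC'
  4A -> 'AAAA'
  1G -> 'G'

Decoded = CCCCCCAAAAG


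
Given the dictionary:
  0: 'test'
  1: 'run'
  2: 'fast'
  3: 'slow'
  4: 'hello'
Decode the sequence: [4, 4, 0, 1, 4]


Look up each index in the dictionary:
  4 -> 'hello'
  4 -> 'hello'
  0 -> 'test'
  1 -> 'run'
  4 -> 'hello'

Decoded: "hello hello test run hello"


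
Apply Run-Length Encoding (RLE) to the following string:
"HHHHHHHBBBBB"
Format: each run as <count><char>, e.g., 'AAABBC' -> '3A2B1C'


Scanning runs left to right:
  i=0: run of 'H' x 7 -> '7H'
  i=7: run of 'B' x 5 -> '5B'

RLE = 7H5B


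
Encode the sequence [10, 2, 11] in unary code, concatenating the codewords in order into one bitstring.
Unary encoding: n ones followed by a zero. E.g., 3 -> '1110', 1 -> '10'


Encode each number as n ones followed by a terminating 0:
  10 -> 11111111110 (11 bits)
  2 -> 110 (3 bits)
  11 -> 111111111110 (12 bits)
Total length = 11 + 3 + 12 = 26 bits.

Unary([10, 2, 11]) = 11111111110110111111111110 (26 bits)


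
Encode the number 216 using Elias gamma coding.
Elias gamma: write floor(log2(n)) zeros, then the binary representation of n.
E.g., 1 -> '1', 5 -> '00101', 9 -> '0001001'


num_bits = floor(log2(216)) + 1 = 8
leading_zeros = num_bits - 1 = 7
binary(216) = 11011000

Elias gamma(216) = '0000000' + '11011000' = 000000011011000 (15 bits)


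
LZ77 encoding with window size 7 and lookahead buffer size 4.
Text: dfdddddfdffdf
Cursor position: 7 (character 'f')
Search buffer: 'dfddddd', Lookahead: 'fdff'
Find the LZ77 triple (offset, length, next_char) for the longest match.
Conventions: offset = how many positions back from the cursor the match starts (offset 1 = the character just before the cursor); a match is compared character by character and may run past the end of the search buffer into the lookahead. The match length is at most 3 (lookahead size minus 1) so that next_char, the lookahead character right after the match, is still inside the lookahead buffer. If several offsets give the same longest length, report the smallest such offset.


Try each offset into the search buffer:
  offset=1 (pos 6, char 'd'): match length 0
  offset=2 (pos 5, char 'd'): match length 0
  offset=3 (pos 4, char 'd'): match length 0
  offset=4 (pos 3, char 'd'): match length 0
  offset=5 (pos 2, char 'd'): match length 0
  offset=6 (pos 1, char 'f'): match length 2
  offset=7 (pos 0, char 'd'): match length 0
Longest match has length 2 at offset 6.
next_char = character at position 7 + 2 = 9 -> 'f'

Best match: offset=6, length=2 (matching 'fd' starting at position 1)
LZ77 triple: (6, 2, 'f')


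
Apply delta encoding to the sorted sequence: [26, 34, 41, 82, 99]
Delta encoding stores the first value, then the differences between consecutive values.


First value: 26
Deltas:
  34 - 26 = 8
  41 - 34 = 7
  82 - 41 = 41
  99 - 82 = 17


Delta encoded: [26, 8, 7, 41, 17]


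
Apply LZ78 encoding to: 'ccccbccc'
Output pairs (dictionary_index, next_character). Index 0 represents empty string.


LZ78 encoding steps:
Dictionary: {0: ''}
Step 1: w='' (idx 0), next='c' -> output (0, 'c'), add 'c' as idx 1
Step 2: w='c' (idx 1), next='c' -> output (1, 'c'), add 'cc' as idx 2
Step 3: w='c' (idx 1), next='b' -> output (1, 'b'), add 'cb' as idx 3
Step 4: w='cc' (idx 2), next='c' -> output (2, 'c'), add 'ccc' as idx 4


Encoded: [(0, 'c'), (1, 'c'), (1, 'b'), (2, 'c')]


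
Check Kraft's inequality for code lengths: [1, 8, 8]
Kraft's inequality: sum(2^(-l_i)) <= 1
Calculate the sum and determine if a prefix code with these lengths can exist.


Sum = 2^(-1) + 2^(-8) + 2^(-8)
    = 0.5 + 0.00390625 + 0.00390625
    = 130/256 = 0.5078125
Since 0.5078125 <= 1, Kraft's inequality IS satisfied.
A prefix code with these lengths CAN exist.

Kraft sum = 0.5078125. Satisfied.


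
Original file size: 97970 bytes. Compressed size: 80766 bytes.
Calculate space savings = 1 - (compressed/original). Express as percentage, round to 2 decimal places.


ratio = compressed/original = 80766/97970 = 0.824395
savings = 1 - ratio = 1 - 0.824395 = 0.175605
as a percentage: 0.175605 * 100 = 17.56%

Space savings = 1 - 80766/97970 = 17.56%


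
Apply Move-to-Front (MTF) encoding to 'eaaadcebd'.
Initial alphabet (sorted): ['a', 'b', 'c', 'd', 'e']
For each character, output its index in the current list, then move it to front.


MTF encoding:
'e': index 4 in ['a', 'b', 'c', 'd', 'e'] -> ['e', 'a', 'b', 'c', 'd']
'a': index 1 in ['e', 'a', 'b', 'c', 'd'] -> ['a', 'e', 'b', 'c', 'd']
'a': index 0 in ['a', 'e', 'b', 'c', 'd'] -> ['a', 'e', 'b', 'c', 'd']
'a': index 0 in ['a', 'e', 'b', 'c', 'd'] -> ['a', 'e', 'b', 'c', 'd']
'd': index 4 in ['a', 'e', 'b', 'c', 'd'] -> ['d', 'a', 'e', 'b', 'c']
'c': index 4 in ['d', 'a', 'e', 'b', 'c'] -> ['c', 'd', 'a', 'e', 'b']
'e': index 3 in ['c', 'd', 'a', 'e', 'b'] -> ['e', 'c', 'd', 'a', 'b']
'b': index 4 in ['e', 'c', 'd', 'a', 'b'] -> ['b', 'e', 'c', 'd', 'a']
'd': index 3 in ['b', 'e', 'c', 'd', 'a'] -> ['d', 'b', 'e', 'c', 'a']


Output: [4, 1, 0, 0, 4, 4, 3, 4, 3]


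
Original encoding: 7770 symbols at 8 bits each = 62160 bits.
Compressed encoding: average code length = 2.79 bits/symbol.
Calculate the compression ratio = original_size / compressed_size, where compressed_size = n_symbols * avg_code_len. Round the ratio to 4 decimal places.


original_size = n_symbols * orig_bits = 7770 * 8 = 62160 bits
compressed_size = n_symbols * avg_code_len = 7770 * 2.79 = 21678.3 bits
ratio = original_size / compressed_size = 62160 / 21678.3 = 2.8674

Compression ratio = 2.8674


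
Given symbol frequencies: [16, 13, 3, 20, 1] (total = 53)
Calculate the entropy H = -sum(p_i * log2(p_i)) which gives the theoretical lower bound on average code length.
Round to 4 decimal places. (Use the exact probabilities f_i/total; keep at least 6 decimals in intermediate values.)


Per-symbol terms -p_i * log2(p_i) with p_i = f_i/53:
  p = 16/53 = 0.301887: log2(p) = -1.727920, -p*log2(p) = 0.521636
  p = 13/53 = 0.245283: log2(p) = -2.027481, -p*log2(p) = 0.497307
  p = 3/53 = 0.056604: log2(p) = -4.142958, -p*log2(p) = 0.234507
  p = 20/53 = 0.377358: log2(p) = -1.405992, -p*log2(p) = 0.530563
  p = 1/53 = 0.018868: log2(p) = -5.727920, -p*log2(p) = 0.108074
H = 0.521636 + 0.497307 + 0.234507 + 0.530563 + 0.108074 = 1.892087

H = 1.8921 bits/symbol


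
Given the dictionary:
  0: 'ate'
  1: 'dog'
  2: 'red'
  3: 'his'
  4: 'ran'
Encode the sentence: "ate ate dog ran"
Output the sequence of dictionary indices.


Look up each word in the dictionary:
  'ate' -> 0
  'ate' -> 0
  'dog' -> 1
  'ran' -> 4

Encoded: [0, 0, 1, 4]


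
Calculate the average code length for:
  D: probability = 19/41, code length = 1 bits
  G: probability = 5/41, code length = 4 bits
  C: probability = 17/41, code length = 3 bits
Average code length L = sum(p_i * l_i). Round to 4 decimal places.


Weighted contributions p_i * l_i:
  D: (19/41) * 1 = 19/41
  G: (5/41) * 4 = 20/41
  C: (17/41) * 3 = 51/41
Sum = (19 + 20 + 51)/41 = 90/41

L = 90/41 = 2.1951 bits/symbol


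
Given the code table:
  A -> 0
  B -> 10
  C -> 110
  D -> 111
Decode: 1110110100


Decoding:
111 -> D
0 -> A
110 -> C
10 -> B
0 -> A


Result: DACBA


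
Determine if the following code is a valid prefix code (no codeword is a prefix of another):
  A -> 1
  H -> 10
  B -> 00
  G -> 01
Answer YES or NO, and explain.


Checking each pair (does one codeword prefix another?):
  A='1' vs H='10': prefix -- VIOLATION

NO -- this is NOT a valid prefix code. A (1) is a prefix of H (10).


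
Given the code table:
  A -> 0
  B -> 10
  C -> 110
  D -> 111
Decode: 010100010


Decoding:
0 -> A
10 -> B
10 -> B
0 -> A
0 -> A
10 -> B


Result: ABBAAB


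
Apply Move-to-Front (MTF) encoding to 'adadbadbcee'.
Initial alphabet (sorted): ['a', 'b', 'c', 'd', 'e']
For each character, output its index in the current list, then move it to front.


MTF encoding:
'a': index 0 in ['a', 'b', 'c', 'd', 'e'] -> ['a', 'b', 'c', 'd', 'e']
'd': index 3 in ['a', 'b', 'c', 'd', 'e'] -> ['d', 'a', 'b', 'c', 'e']
'a': index 1 in ['d', 'a', 'b', 'c', 'e'] -> ['a', 'd', 'b', 'c', 'e']
'd': index 1 in ['a', 'd', 'b', 'c', 'e'] -> ['d', 'a', 'b', 'c', 'e']
'b': index 2 in ['d', 'a', 'b', 'c', 'e'] -> ['b', 'd', 'a', 'c', 'e']
'a': index 2 in ['b', 'd', 'a', 'c', 'e'] -> ['a', 'b', 'd', 'c', 'e']
'd': index 2 in ['a', 'b', 'd', 'c', 'e'] -> ['d', 'a', 'b', 'c', 'e']
'b': index 2 in ['d', 'a', 'b', 'c', 'e'] -> ['b', 'd', 'a', 'c', 'e']
'c': index 3 in ['b', 'd', 'a', 'c', 'e'] -> ['c', 'b', 'd', 'a', 'e']
'e': index 4 in ['c', 'b', 'd', 'a', 'e'] -> ['e', 'c', 'b', 'd', 'a']
'e': index 0 in ['e', 'c', 'b', 'd', 'a'] -> ['e', 'c', 'b', 'd', 'a']


Output: [0, 3, 1, 1, 2, 2, 2, 2, 3, 4, 0]


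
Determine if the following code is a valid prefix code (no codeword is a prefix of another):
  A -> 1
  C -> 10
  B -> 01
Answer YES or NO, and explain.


Checking each pair (does one codeword prefix another?):
  A='1' vs C='10': prefix -- VIOLATION

NO -- this is NOT a valid prefix code. A (1) is a prefix of C (10).


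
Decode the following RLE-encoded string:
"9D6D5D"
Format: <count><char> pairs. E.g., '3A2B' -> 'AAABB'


Expanding each <count><char> pair:
  9D -> 'DDDDDDDDD'
  6D -> 'DDDDDD'
  5D -> 'DDDDD'

Decoded = DDDDDDDDDDDDDDDDDDDD


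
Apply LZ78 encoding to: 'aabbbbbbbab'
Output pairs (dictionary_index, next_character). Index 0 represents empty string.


LZ78 encoding steps:
Dictionary: {0: ''}
Step 1: w='' (idx 0), next='a' -> output (0, 'a'), add 'a' as idx 1
Step 2: w='a' (idx 1), next='b' -> output (1, 'b'), add 'ab' as idx 2
Step 3: w='' (idx 0), next='b' -> output (0, 'b'), add 'b' as idx 3
Step 4: w='b' (idx 3), next='b' -> output (3, 'b'), add 'bb' as idx 4
Step 5: w='bb' (idx 4), next='b' -> output (4, 'b'), add 'bbb' as idx 5
Step 6: w='ab' (idx 2), end of input -> output (2, '')


Encoded: [(0, 'a'), (1, 'b'), (0, 'b'), (3, 'b'), (4, 'b'), (2, '')]


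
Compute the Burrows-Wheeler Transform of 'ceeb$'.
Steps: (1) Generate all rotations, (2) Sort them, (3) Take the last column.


Rotations (sorted):
  0: $ceeb -> last char: b
  1: b$cee -> last char: e
  2: ceeb$ -> last char: $
  3: eb$ce -> last char: e
  4: eeb$c -> last char: c


BWT = be$ec


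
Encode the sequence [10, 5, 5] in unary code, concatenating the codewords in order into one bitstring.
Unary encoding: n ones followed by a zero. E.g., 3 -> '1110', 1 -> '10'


Encode each number as n ones followed by a terminating 0:
  10 -> 11111111110 (11 bits)
  5 -> 111110 (6 bits)
  5 -> 111110 (6 bits)
Total length = 11 + 6 + 6 = 23 bits.

Unary([10, 5, 5]) = 11111111110111110111110 (23 bits)


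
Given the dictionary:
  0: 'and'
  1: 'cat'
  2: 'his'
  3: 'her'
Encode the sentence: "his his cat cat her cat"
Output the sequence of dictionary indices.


Look up each word in the dictionary:
  'his' -> 2
  'his' -> 2
  'cat' -> 1
  'cat' -> 1
  'her' -> 3
  'cat' -> 1

Encoded: [2, 2, 1, 1, 3, 1]


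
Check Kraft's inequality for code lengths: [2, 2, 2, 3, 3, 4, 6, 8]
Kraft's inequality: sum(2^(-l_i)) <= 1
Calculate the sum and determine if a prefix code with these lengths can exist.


Sum = 2^(-2) + 2^(-2) + 2^(-2) + 2^(-3) + 2^(-3) + 2^(-4) + 2^(-6) + 2^(-8)
    = 0.25 + 0.25 + 0.25 + 0.125 + 0.125 + 0.0625 + 0.015625 + 0.00390625
    = 277/256 = 1.08203125
Since 1.08203125 > 1, Kraft's inequality is NOT satisfied.
A prefix code with these lengths CANNOT exist.

Kraft sum = 1.08203125. Not satisfied.


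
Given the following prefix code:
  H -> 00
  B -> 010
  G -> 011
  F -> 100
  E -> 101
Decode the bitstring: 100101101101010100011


Decoding step by step:
Bits 100 -> F
Bits 101 -> E
Bits 101 -> E
Bits 101 -> E
Bits 010 -> B
Bits 100 -> F
Bits 011 -> G


Decoded message: FEEEBFG


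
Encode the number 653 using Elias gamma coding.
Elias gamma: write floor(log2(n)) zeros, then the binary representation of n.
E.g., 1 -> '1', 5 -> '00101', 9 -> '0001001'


num_bits = floor(log2(653)) + 1 = 10
leading_zeros = num_bits - 1 = 9
binary(653) = 1010001101

Elias gamma(653) = '000000000' + '1010001101' = 0000000001010001101 (19 bits)


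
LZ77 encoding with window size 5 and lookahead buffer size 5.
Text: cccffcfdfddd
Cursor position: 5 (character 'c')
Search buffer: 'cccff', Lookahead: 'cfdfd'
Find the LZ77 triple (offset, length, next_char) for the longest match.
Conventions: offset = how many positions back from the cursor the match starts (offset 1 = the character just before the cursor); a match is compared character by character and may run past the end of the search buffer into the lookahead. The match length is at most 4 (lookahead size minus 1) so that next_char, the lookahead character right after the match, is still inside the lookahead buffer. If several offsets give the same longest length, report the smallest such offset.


Try each offset into the search buffer:
  offset=1 (pos 4, char 'f'): match length 0
  offset=2 (pos 3, char 'f'): match length 0
  offset=3 (pos 2, char 'c'): match length 2
  offset=4 (pos 1, char 'c'): match length 1
  offset=5 (pos 0, char 'c'): match length 1
Longest match has length 2 at offset 3.
next_char = character at position 5 + 2 = 7 -> 'd'

Best match: offset=3, length=2 (matching 'cf' starting at position 2)
LZ77 triple: (3, 2, 'd')


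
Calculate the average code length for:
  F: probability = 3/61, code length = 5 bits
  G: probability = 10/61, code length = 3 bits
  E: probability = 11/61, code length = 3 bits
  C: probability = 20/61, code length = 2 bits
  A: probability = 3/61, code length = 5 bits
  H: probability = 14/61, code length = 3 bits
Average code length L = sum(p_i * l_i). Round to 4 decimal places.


Weighted contributions p_i * l_i:
  F: (3/61) * 5 = 15/61
  G: (10/61) * 3 = 30/61
  E: (11/61) * 3 = 33/61
  C: (20/61) * 2 = 40/61
  A: (3/61) * 5 = 15/61
  H: (14/61) * 3 = 42/61
Sum = (15 + 30 + 33 + 40 + 15 + 42)/61 = 175/61

L = 175/61 = 2.8689 bits/symbol


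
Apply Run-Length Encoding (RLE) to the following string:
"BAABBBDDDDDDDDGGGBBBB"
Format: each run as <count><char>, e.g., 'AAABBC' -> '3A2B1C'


Scanning runs left to right:
  i=0: run of 'B' x 1 -> '1B'
  i=1: run of 'A' x 2 -> '2A'
  i=3: run of 'B' x 3 -> '3B'
  i=6: run of 'D' x 8 -> '8D'
  i=14: run of 'G' x 3 -> '3G'
  i=17: run of 'B' x 4 -> '4B'

RLE = 1B2A3B8D3G4B


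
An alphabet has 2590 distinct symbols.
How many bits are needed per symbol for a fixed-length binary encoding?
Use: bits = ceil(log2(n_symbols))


log2(2590) = 11.3387
Bracket: 2^11 = 2048 < 2590 <= 2^12 = 4096
So ceil(log2(2590)) = 12

bits = ceil(log2(2590)) = ceil(11.3387) = 12 bits


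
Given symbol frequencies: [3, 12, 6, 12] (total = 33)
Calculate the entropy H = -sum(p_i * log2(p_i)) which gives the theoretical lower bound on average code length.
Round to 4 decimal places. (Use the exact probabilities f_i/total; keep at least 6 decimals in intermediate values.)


Per-symbol terms -p_i * log2(p_i) with p_i = f_i/33:
  p = 3/33 = 0.090909: log2(p) = -3.459432, -p*log2(p) = 0.314494
  p = 12/33 = 0.363636: log2(p) = -1.459432, -p*log2(p) = 0.530702
  p = 6/33 = 0.181818: log2(p) = -2.459432, -p*log2(p) = 0.447169
  p = 12/33 = 0.363636: log2(p) = -1.459432, -p*log2(p) = 0.530702
H = 0.314494 + 0.530702 + 0.447169 + 0.530702 = 1.823067

H = 1.8231 bits/symbol


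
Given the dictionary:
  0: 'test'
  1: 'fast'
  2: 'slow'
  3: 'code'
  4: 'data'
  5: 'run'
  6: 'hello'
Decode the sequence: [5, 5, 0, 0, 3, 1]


Look up each index in the dictionary:
  5 -> 'run'
  5 -> 'run'
  0 -> 'test'
  0 -> 'test'
  3 -> 'code'
  1 -> 'fast'

Decoded: "run run test test code fast"


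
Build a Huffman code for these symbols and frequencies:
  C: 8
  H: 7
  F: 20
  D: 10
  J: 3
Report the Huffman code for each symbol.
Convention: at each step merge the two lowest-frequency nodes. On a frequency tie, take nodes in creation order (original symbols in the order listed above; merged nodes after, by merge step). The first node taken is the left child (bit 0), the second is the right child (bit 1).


Huffman tree construction:
Step 1: Merge J(3) + H(7) = 10
Step 2: Merge C(8) + D(10) = 18
Step 3: Merge (J+H)(10) + (C+D)(18) = 28
Step 4: Merge F(20) + ((J+H)+(C+D))(28) = 48
Read each symbol's code off the tree from the root (left child = 0, right child = 1).

Codes:
  C: 110 (length 3)
  H: 101 (length 3)
  F: 0 (length 1)
  D: 111 (length 3)
  J: 100 (length 3)
Average code length: 104/48 = 2.1667 bits/symbol


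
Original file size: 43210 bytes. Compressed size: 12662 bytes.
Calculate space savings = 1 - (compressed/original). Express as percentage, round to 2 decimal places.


ratio = compressed/original = 12662/43210 = 0.293034
savings = 1 - ratio = 1 - 0.293034 = 0.706966
as a percentage: 0.706966 * 100 = 70.7%

Space savings = 1 - 12662/43210 = 70.7%


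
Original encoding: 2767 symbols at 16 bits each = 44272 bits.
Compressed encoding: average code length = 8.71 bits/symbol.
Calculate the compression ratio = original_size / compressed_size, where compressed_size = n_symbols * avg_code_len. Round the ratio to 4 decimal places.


original_size = n_symbols * orig_bits = 2767 * 16 = 44272 bits
compressed_size = n_symbols * avg_code_len = 2767 * 8.71 = 24100.57 bits
ratio = original_size / compressed_size = 44272 / 24100.57 = 1.837

Compression ratio = 1.837


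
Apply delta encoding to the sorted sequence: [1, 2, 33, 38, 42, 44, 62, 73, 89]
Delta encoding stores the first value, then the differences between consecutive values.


First value: 1
Deltas:
  2 - 1 = 1
  33 - 2 = 31
  38 - 33 = 5
  42 - 38 = 4
  44 - 42 = 2
  62 - 44 = 18
  73 - 62 = 11
  89 - 73 = 16


Delta encoded: [1, 1, 31, 5, 4, 2, 18, 11, 16]


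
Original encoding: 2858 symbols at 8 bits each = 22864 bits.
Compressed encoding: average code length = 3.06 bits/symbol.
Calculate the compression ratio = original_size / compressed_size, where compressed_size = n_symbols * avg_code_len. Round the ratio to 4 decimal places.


original_size = n_symbols * orig_bits = 2858 * 8 = 22864 bits
compressed_size = n_symbols * avg_code_len = 2858 * 3.06 = 8745.48 bits
ratio = original_size / compressed_size = 22864 / 8745.48 = 2.6144

Compression ratio = 2.6144


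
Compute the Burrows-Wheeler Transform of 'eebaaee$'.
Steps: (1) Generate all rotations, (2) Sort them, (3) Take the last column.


Rotations (sorted):
  0: $eebaaee -> last char: e
  1: aaee$eeb -> last char: b
  2: aee$eeba -> last char: a
  3: baaee$ee -> last char: e
  4: e$eebaae -> last char: e
  5: ebaaee$e -> last char: e
  6: ee$eebaa -> last char: a
  7: eebaaee$ -> last char: $


BWT = ebaeeea$


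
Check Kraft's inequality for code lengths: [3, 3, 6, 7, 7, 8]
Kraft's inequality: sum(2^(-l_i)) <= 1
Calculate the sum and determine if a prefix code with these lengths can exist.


Sum = 2^(-3) + 2^(-3) + 2^(-6) + 2^(-7) + 2^(-7) + 2^(-8)
    = 0.125 + 0.125 + 0.015625 + 0.0078125 + 0.0078125 + 0.00390625
    = 73/256 = 0.28515625
Since 0.28515625 <= 1, Kraft's inequality IS satisfied.
A prefix code with these lengths CAN exist.

Kraft sum = 0.28515625. Satisfied.


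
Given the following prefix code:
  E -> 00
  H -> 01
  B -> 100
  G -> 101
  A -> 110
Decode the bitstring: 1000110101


Decoding step by step:
Bits 100 -> B
Bits 01 -> H
Bits 101 -> G
Bits 01 -> H


Decoded message: BHGH


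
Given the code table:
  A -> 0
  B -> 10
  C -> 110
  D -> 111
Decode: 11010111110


Decoding:
110 -> C
10 -> B
111 -> D
110 -> C


Result: CBDC


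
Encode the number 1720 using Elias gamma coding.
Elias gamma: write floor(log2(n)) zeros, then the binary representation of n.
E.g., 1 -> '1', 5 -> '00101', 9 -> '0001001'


num_bits = floor(log2(1720)) + 1 = 11
leading_zeros = num_bits - 1 = 10
binary(1720) = 11010111000

Elias gamma(1720) = '0000000000' + '11010111000' = 000000000011010111000 (21 bits)


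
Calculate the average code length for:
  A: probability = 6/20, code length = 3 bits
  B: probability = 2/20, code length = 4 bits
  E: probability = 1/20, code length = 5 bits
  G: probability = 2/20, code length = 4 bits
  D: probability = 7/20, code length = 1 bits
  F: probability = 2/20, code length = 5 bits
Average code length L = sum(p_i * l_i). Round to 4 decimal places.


Weighted contributions p_i * l_i:
  A: (6/20) * 3 = 18/20
  B: (2/20) * 4 = 8/20
  E: (1/20) * 5 = 5/20
  G: (2/20) * 4 = 8/20
  D: (7/20) * 1 = 7/20
  F: (2/20) * 5 = 10/20
Sum = (18 + 8 + 5 + 8 + 7 + 10)/20 = 56/20

L = 56/20 = 2.8000 bits/symbol


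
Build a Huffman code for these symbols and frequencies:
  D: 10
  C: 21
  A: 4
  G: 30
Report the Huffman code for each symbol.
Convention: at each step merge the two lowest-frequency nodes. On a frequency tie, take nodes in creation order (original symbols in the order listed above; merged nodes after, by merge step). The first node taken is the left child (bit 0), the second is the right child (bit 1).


Huffman tree construction:
Step 1: Merge A(4) + D(10) = 14
Step 2: Merge (A+D)(14) + C(21) = 35
Step 3: Merge G(30) + ((A+D)+C)(35) = 65
Read each symbol's code off the tree from the root (left child = 0, right child = 1).

Codes:
  D: 101 (length 3)
  C: 11 (length 2)
  A: 100 (length 3)
  G: 0 (length 1)
Average code length: 114/65 = 1.7538 bits/symbol


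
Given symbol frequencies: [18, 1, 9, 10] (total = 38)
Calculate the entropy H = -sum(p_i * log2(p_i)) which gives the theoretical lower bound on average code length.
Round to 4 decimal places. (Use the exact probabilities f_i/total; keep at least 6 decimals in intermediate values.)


Per-symbol terms -p_i * log2(p_i) with p_i = f_i/38:
  p = 18/38 = 0.473684: log2(p) = -1.078003, -p*log2(p) = 0.510633
  p = 1/38 = 0.026316: log2(p) = -5.247928, -p*log2(p) = 0.138103
  p = 9/38 = 0.236842: log2(p) = -2.078003, -p*log2(p) = 0.492158
  p = 10/38 = 0.263158: log2(p) = -1.925999, -p*log2(p) = 0.506842
H = 0.510633 + 0.138103 + 0.492158 + 0.506842 = 1.647736

H = 1.6477 bits/symbol


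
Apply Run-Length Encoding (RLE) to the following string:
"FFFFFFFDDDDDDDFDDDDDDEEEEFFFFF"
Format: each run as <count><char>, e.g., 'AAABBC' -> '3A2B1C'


Scanning runs left to right:
  i=0: run of 'F' x 7 -> '7F'
  i=7: run of 'D' x 7 -> '7D'
  i=14: run of 'F' x 1 -> '1F'
  i=15: run of 'D' x 6 -> '6D'
  i=21: run of 'E' x 4 -> '4E'
  i=25: run of 'F' x 5 -> '5F'

RLE = 7F7D1F6D4E5F


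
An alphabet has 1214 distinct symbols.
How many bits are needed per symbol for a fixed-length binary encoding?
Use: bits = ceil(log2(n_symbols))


log2(1214) = 10.2456
Bracket: 2^10 = 1024 < 1214 <= 2^11 = 2048
So ceil(log2(1214)) = 11

bits = ceil(log2(1214)) = ceil(10.2456) = 11 bits


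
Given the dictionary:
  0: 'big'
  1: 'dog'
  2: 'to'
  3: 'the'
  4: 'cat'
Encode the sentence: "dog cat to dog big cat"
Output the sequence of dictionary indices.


Look up each word in the dictionary:
  'dog' -> 1
  'cat' -> 4
  'to' -> 2
  'dog' -> 1
  'big' -> 0
  'cat' -> 4

Encoded: [1, 4, 2, 1, 0, 4]


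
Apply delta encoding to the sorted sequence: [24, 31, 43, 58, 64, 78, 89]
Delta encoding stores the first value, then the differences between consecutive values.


First value: 24
Deltas:
  31 - 24 = 7
  43 - 31 = 12
  58 - 43 = 15
  64 - 58 = 6
  78 - 64 = 14
  89 - 78 = 11


Delta encoded: [24, 7, 12, 15, 6, 14, 11]


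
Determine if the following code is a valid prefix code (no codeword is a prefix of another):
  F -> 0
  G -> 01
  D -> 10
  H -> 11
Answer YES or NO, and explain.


Checking each pair (does one codeword prefix another?):
  F='0' vs G='01': prefix -- VIOLATION

NO -- this is NOT a valid prefix code. F (0) is a prefix of G (01).


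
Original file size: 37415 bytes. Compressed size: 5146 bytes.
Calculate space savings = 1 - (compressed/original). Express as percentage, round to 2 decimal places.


ratio = compressed/original = 5146/37415 = 0.137538
savings = 1 - ratio = 1 - 0.137538 = 0.862462
as a percentage: 0.862462 * 100 = 86.25%

Space savings = 1 - 5146/37415 = 86.25%


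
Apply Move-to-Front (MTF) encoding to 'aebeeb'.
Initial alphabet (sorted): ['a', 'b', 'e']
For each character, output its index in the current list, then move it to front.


MTF encoding:
'a': index 0 in ['a', 'b', 'e'] -> ['a', 'b', 'e']
'e': index 2 in ['a', 'b', 'e'] -> ['e', 'a', 'b']
'b': index 2 in ['e', 'a', 'b'] -> ['b', 'e', 'a']
'e': index 1 in ['b', 'e', 'a'] -> ['e', 'b', 'a']
'e': index 0 in ['e', 'b', 'a'] -> ['e', 'b', 'a']
'b': index 1 in ['e', 'b', 'a'] -> ['b', 'e', 'a']


Output: [0, 2, 2, 1, 0, 1]


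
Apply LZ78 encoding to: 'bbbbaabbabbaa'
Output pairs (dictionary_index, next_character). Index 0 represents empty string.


LZ78 encoding steps:
Dictionary: {0: ''}
Step 1: w='' (idx 0), next='b' -> output (0, 'b'), add 'b' as idx 1
Step 2: w='b' (idx 1), next='b' -> output (1, 'b'), add 'bb' as idx 2
Step 3: w='b' (idx 1), next='a' -> output (1, 'a'), add 'ba' as idx 3
Step 4: w='' (idx 0), next='a' -> output (0, 'a'), add 'a' as idx 4
Step 5: w='bb' (idx 2), next='a' -> output (2, 'a'), add 'bba' as idx 5
Step 6: w='bba' (idx 5), next='a' -> output (5, 'a'), add 'bbaa' as idx 6


Encoded: [(0, 'b'), (1, 'b'), (1, 'a'), (0, 'a'), (2, 'a'), (5, 'a')]


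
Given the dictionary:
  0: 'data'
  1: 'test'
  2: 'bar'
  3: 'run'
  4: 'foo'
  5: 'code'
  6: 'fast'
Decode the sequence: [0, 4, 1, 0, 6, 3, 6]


Look up each index in the dictionary:
  0 -> 'data'
  4 -> 'foo'
  1 -> 'test'
  0 -> 'data'
  6 -> 'fast'
  3 -> 'run'
  6 -> 'fast'

Decoded: "data foo test data fast run fast"


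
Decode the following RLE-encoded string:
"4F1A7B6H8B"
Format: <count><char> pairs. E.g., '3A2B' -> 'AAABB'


Expanding each <count><char> pair:
  4F -> 'FFFF'
  1A -> 'A'
  7B -> 'BBBBBBB'
  6H -> 'HHHHHH'
  8B -> 'BBBBBBBB'

Decoded = FFFFABBBBBBBHHHHHHBBBBBBBB


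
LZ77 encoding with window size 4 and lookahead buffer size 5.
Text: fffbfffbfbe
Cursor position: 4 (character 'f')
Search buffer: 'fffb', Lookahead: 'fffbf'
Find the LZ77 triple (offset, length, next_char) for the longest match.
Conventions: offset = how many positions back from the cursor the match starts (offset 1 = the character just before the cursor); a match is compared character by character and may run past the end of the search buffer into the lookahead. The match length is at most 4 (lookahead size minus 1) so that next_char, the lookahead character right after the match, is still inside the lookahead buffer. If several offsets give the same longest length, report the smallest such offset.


Try each offset into the search buffer:
  offset=1 (pos 3, char 'b'): match length 0
  offset=2 (pos 2, char 'f'): match length 1
  offset=3 (pos 1, char 'f'): match length 2
  offset=4 (pos 0, char 'f'): match length 4
Longest match has length 4 at offset 4.
next_char = character at position 4 + 4 = 8 -> 'f'

Best match: offset=4, length=4 (matching 'fffb' starting at position 0)
LZ77 triple: (4, 4, 'f')


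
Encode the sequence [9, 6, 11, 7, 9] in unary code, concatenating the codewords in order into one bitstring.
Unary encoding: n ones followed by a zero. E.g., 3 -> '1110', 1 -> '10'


Encode each number as n ones followed by a terminating 0:
  9 -> 1111111110 (10 bits)
  6 -> 1111110 (7 bits)
  11 -> 111111111110 (12 bits)
  7 -> 11111110 (8 bits)
  9 -> 1111111110 (10 bits)
Total length = 10 + 7 + 12 + 8 + 10 = 47 bits.

Unary([9, 6, 11, 7, 9]) = 11111111101111110111111111110111111101111111110 (47 bits)


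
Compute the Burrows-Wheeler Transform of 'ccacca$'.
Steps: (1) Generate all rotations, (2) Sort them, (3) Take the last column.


Rotations (sorted):
  0: $ccacca -> last char: a
  1: a$ccacc -> last char: c
  2: acca$cc -> last char: c
  3: ca$ccac -> last char: c
  4: cacca$c -> last char: c
  5: cca$cca -> last char: a
  6: ccacca$ -> last char: $


BWT = acccca$


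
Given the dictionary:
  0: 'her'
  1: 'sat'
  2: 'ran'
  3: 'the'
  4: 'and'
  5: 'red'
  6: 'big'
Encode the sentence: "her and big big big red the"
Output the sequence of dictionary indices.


Look up each word in the dictionary:
  'her' -> 0
  'and' -> 4
  'big' -> 6
  'big' -> 6
  'big' -> 6
  'red' -> 5
  'the' -> 3

Encoded: [0, 4, 6, 6, 6, 5, 3]


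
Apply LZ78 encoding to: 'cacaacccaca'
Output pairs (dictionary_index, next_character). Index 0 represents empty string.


LZ78 encoding steps:
Dictionary: {0: ''}
Step 1: w='' (idx 0), next='c' -> output (0, 'c'), add 'c' as idx 1
Step 2: w='' (idx 0), next='a' -> output (0, 'a'), add 'a' as idx 2
Step 3: w='c' (idx 1), next='a' -> output (1, 'a'), add 'ca' as idx 3
Step 4: w='a' (idx 2), next='c' -> output (2, 'c'), add 'ac' as idx 4
Step 5: w='c' (idx 1), next='c' -> output (1, 'c'), add 'cc' as idx 5
Step 6: w='ac' (idx 4), next='a' -> output (4, 'a'), add 'aca' as idx 6


Encoded: [(0, 'c'), (0, 'a'), (1, 'a'), (2, 'c'), (1, 'c'), (4, 'a')]


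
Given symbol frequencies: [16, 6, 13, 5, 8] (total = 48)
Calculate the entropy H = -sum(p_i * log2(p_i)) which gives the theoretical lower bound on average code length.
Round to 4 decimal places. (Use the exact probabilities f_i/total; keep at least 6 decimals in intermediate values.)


Per-symbol terms -p_i * log2(p_i) with p_i = f_i/48:
  p = 16/48 = 0.333333: log2(p) = -1.584963, -p*log2(p) = 0.528321
  p = 6/48 = 0.125000: log2(p) = -3.000000, -p*log2(p) = 0.375000
  p = 13/48 = 0.270833: log2(p) = -1.884523, -p*log2(p) = 0.510392
  p = 5/48 = 0.104167: log2(p) = -3.263034, -p*log2(p) = 0.339899
  p = 8/48 = 0.166667: log2(p) = -2.584963, -p*log2(p) = 0.430827
H = 0.528321 + 0.375000 + 0.510392 + 0.339899 + 0.430827 = 2.184439

H = 2.1844 bits/symbol


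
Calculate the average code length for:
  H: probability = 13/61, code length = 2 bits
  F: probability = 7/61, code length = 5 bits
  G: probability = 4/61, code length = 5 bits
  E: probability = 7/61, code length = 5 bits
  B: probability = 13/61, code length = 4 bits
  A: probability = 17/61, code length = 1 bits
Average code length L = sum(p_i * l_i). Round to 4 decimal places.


Weighted contributions p_i * l_i:
  H: (13/61) * 2 = 26/61
  F: (7/61) * 5 = 35/61
  G: (4/61) * 5 = 20/61
  E: (7/61) * 5 = 35/61
  B: (13/61) * 4 = 52/61
  A: (17/61) * 1 = 17/61
Sum = (26 + 35 + 20 + 35 + 52 + 17)/61 = 185/61

L = 185/61 = 3.0328 bits/symbol


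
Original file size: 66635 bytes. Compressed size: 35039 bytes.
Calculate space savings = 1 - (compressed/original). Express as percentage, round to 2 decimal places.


ratio = compressed/original = 35039/66635 = 0.525835
savings = 1 - ratio = 1 - 0.525835 = 0.474165
as a percentage: 0.474165 * 100 = 47.42%

Space savings = 1 - 35039/66635 = 47.42%


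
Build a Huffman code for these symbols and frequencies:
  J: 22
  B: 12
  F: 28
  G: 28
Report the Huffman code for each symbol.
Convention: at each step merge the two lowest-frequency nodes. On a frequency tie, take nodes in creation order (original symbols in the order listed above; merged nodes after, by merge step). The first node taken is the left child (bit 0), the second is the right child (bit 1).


Huffman tree construction:
Step 1: Merge B(12) + J(22) = 34
Step 2: Merge F(28) + G(28) = 56
Step 3: Merge (B+J)(34) + (F+G)(56) = 90
Read each symbol's code off the tree from the root (left child = 0, right child = 1).

Codes:
  J: 01 (length 2)
  B: 00 (length 2)
  F: 10 (length 2)
  G: 11 (length 2)
Average code length: 180/90 = 2.0000 bits/symbol
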